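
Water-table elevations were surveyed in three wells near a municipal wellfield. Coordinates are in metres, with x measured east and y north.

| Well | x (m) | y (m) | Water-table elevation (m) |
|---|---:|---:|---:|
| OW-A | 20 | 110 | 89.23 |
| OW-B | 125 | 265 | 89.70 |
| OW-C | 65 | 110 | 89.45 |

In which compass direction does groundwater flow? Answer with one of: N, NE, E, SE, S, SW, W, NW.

Taking OW-A as reference: OW-B−OW-A = (105, 155, +0.47); OW-C−OW-A = (45, 0, +0.22).
Determinant of the coordinate differences = 105·0 − 45·155 = -6975.
∂h/∂x = [(+0.47)·0 − (+0.22)·155] / -6975 = +0.004889
∂h/∂y = [105·(+0.22) − 45·(+0.47)] / -6975 = -0.0002796
Flow = −∇h = (-0.004889 east, +0.0002796 north), which points west.

W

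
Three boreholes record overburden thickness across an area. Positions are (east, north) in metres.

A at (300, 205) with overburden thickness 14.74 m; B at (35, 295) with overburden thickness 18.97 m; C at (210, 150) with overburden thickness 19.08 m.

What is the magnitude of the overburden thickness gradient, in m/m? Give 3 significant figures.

Differences from A: to B (Δx, Δy, Δh) = (-265, 90, +4.23); to C = (-90, -55, +4.34).
Solve a·Δx + b·Δy = Δd: det = (-265)·(-55) − (-90)·90 = 22675.
∂d/∂x = [(+4.23)·(-55) − (+4.34)·90] / 22675 = -0.02749
∂d/∂y = [(-265)·(+4.34) − (-90)·(+4.23)] / 22675 = -0.03393
|∇f| = √(-0.02749² + -0.03393²) = 0.04367 m/m

0.0437 m/m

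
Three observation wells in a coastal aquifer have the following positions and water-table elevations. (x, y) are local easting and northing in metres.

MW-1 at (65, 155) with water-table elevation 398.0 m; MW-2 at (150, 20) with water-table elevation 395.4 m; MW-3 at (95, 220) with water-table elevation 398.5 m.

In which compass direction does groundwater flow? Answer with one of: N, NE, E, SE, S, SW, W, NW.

Differences from MW-1: to MW-2 (Δx, Δy, Δh) = (85, -135, -2.6); to MW-3 = (30, 65, +0.5).
Determinant of the coordinate differences = 85·65 − 30·(-135) = 9575.
∂h/∂x = [(-2.6)·65 − (+0.5)·(-135)] / 9575 = -0.01060
∂h/∂y = [85·(+0.5) − 30·(-2.6)] / 9575 = +0.01258
Flow = −∇h = (+0.01060 east, -0.01258 north), which points southeast.

SE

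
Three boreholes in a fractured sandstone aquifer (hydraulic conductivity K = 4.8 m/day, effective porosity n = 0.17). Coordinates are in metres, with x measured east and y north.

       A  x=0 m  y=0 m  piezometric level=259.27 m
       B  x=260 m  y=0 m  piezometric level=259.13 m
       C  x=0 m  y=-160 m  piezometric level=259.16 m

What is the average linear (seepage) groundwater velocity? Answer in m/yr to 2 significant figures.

9.0 m/yr

∂h/∂x = (259.13 − 259.27) / (260 − 0) = -0.0005385
∂h/∂y = (259.16 − 259.27) / (-160 − 0) = +0.0006875
|∇h| = √(-0.0005385² + 0.0006875²) = 0.0008733
Seepage velocity v = K·i/n = 4.8 × 0.0008733 / 0.17 = 0.02466 m/day = 9.007 m/yr.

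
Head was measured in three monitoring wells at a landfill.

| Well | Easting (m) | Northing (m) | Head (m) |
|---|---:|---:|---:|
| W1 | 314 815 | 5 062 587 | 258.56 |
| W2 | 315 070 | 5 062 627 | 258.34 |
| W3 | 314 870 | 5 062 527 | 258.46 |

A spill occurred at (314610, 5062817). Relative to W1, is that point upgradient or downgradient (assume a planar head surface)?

With h = a·x + b·y + c and W1 as origin, the differences give:
  255·a + 40·b = -0.22
  55·a + (-60)·b = -0.10
Eliminate b (×(-60) and ×40, subtract): -17500·a = 17.200 → a = ∂h/∂x = -0.0009829
Back-substitute: b = ∂h/∂y = +0.0007657.
Head at (314610, 5062817) = 258.56 + (-0.0009829)·(-205) + (+0.0007657)·(230) = 258.94 m.
That is higher than the 258.56 m at W1, so the point is upgradient.

upgradient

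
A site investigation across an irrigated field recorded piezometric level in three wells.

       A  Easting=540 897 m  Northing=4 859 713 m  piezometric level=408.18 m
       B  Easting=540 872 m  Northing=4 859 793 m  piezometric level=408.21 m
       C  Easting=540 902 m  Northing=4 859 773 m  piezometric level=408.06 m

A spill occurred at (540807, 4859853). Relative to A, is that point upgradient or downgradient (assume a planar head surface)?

Differences from A: to B (Δx, Δy, Δh) = (-25, 80, +0.03); to C = (5, 60, -0.12).
Determinant of the coordinate differences = (-25)·60 − 5·80 = -1900.
∂h/∂x = [(+0.03)·60 − (-0.12)·80] / -1900 = -0.006000
∂h/∂y = [(-25)·(-0.12) − 5·(+0.03)] / -1900 = -0.001500
Head at (540807, 4859853) = 408.18 + (-0.006000)·(-90) + (-0.001500)·(140) = 408.51 m.
That is higher than the 408.18 m at A, so the point is upgradient.

upgradient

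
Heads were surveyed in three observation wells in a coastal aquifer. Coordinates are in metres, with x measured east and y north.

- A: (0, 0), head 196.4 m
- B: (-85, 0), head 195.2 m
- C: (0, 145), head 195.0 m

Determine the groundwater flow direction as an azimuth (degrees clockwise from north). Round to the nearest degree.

∂h/∂x = (195.2 − 196.4) / (-85 − 0) = +0.01412
∂h/∂y = (195.0 − 196.4) / (145 − 0) = -0.009655
Flow direction (−∇h) has components (-0.01412 E, +0.009655 N).
Azimuth = atan2(E, N) = atan2(-0.01412, +0.009655) = 304.4° ≈ 304°.

304°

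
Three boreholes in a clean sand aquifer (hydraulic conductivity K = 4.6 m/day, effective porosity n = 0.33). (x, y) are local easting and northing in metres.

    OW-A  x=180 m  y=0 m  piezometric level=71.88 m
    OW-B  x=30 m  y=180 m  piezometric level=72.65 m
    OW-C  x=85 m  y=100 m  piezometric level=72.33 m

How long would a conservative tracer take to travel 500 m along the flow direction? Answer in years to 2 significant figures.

With h = a·x + b·y + c and OW-A as origin, the differences give:
  (-150)·a + 180·b = +0.77
  (-95)·a + 100·b = +0.45
Eliminate b (×100 and ×180, subtract): 2100·a = -4.000 → a = ∂h/∂x = -0.001905
Back-substitute: b = ∂h/∂y = +0.002690.
|∇h| = √(-0.001905² + 0.002690²) = 0.003296
Seepage velocity v = K·i/n = 4.6 × 0.003296 / 0.33 = 0.04594 m/day.
t = 500 / 0.04594 = 1.088e+04 days = 29.8 years.

30 years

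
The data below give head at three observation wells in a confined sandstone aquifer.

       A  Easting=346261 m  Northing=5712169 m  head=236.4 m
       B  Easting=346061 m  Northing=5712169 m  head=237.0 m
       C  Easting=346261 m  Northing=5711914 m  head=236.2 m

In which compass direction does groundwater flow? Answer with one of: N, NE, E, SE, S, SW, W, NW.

∂h/∂x = (237.0 − 236.4) / (346061 − 346261) = -0.003000
∂h/∂y = (236.2 − 236.4) / (5711914 − 5712169) = +0.0007843
Flow = −∇h = (+0.003000 east, -0.0007843 north), which points east.

E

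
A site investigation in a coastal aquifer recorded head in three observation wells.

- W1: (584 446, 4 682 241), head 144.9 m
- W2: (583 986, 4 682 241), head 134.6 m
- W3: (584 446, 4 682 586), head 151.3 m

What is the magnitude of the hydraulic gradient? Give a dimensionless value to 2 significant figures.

∂h/∂x = (134.6 − 144.9) / (583986 − 584446) = +0.02239
∂h/∂y = (151.3 − 144.9) / (4682586 − 4682241) = +0.01855
|∇h| = √(0.02239² + 0.01855²) = 0.02908

0.029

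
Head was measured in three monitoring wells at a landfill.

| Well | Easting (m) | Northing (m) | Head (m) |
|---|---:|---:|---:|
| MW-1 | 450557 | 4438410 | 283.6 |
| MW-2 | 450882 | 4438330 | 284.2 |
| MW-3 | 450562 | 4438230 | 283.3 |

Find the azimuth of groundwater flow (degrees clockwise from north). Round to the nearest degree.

233°

Three-point gradient (reference MW-1): Δ to MW-2 = (325, -80, +0.6), Δ to MW-3 = (5, -180, -0.3).
∂h/∂x = +0.002272, ∂h/∂y = +0.001730 (det = -58100).
Flow direction (−∇h) has components (-0.002272 E, -0.001730 N).
Azimuth = atan2(E, N) = atan2(-0.002272, -0.001730) = 232.7° ≈ 233°.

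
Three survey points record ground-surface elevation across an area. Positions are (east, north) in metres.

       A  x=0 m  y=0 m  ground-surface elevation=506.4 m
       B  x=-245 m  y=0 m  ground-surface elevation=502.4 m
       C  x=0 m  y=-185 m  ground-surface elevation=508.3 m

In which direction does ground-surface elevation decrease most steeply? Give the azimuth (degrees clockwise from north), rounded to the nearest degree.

302°

∂z/∂x = (502.4 − 506.4) / (-245 − 0) = +0.01633
∂z/∂y = (508.3 − 506.4) / (-185 − 0) = -0.01027
Steepest decrease is along −∇f: components (-0.01633 E, +0.01027 N).
Azimuth = atan2(-0.01633, +0.01027) = 302.2° ≈ 302°.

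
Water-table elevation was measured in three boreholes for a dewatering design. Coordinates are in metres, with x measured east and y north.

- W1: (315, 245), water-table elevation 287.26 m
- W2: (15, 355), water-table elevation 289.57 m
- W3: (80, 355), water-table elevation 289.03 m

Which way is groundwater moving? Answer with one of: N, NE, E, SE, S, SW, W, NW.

With h = a·x + b·y + c and W1 as origin, the differences give:
  (-300)·a + 110·b = +2.31
  (-235)·a + 110·b = +1.77
Eliminate b (×110 and ×110, subtract): -7150·a = 59.400 → a = ∂h/∂x = -0.008308
Back-substitute: b = ∂h/∂y = -0.001657.
Flow = −∇h = (+0.008308 east, +0.001657 north), which points east.

E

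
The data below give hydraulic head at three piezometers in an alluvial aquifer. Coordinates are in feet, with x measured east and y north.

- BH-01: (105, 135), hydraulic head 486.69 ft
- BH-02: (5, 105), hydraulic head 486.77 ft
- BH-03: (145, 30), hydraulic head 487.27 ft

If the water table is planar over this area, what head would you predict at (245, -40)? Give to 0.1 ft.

Taking BH-01 as reference: BH-02−BH-01 = (-100, -30, +0.08); BH-03−BH-01 = (40, -105, +0.58).
Solve a·Δx + b·Δy = Δh: det = (-100)·(-105) − 40·(-30) = 11700.
∂h/∂x = [(+0.08)·(-105) − (+0.58)·(-30)] / 11700 = +0.0007692
∂h/∂y = [(-100)·(+0.58) − 40·(+0.08)] / 11700 = -0.005231
h(245, -40) = 486.69 + (+0.0007692)·(140) + (-0.005231)·(-175) = 486.69 +0.108 +0.915 = 487.713 ft.

487.7 ft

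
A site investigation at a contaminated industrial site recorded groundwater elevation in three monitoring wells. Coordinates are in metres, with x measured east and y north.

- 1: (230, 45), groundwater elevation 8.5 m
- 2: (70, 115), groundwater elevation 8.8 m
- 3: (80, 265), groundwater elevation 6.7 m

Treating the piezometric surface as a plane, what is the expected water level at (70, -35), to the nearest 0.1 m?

10.8 m

Taking 1 as reference: 2−1 = (-160, 70, +0.3); 3−1 = (-150, 220, -1.8).
Solve a·Δx + b·Δy = Δh: det = (-160)·220 − (-150)·70 = -24700.
∂h/∂x = [(+0.3)·220 − (-1.8)·70] / -24700 = -0.007773
∂h/∂y = [(-160)·(-1.8) − (-150)·(+0.3)] / -24700 = -0.01348
h(70, -35) = 8.5 + (-0.007773)·(-160) + (-0.01348)·(-80) = 8.5 +1.244 +1.079 = 10.822 m.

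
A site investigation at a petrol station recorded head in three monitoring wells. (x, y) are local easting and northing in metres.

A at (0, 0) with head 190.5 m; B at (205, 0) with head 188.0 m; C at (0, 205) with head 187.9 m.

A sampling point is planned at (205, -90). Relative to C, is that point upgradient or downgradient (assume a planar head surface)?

upgradient

∂h/∂x = (188.0 − 190.5) / (205 − 0) = -0.01220
∂h/∂y = (187.9 − 190.5) / (205 − 0) = -0.01268
Head at (205, -90) = 190.5 + (-0.01220)·(205) + (-0.01268)·(-90) = 189.14 m.
That is higher than the 187.9 m at C, so the point is upgradient.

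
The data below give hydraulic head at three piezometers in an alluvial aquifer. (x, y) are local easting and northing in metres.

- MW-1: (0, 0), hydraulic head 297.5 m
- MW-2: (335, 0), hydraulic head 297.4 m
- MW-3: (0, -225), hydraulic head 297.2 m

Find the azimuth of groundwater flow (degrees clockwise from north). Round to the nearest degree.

167°

∂h/∂x = (297.4 − 297.5) / (335 − 0) = -0.0002985
∂h/∂y = (297.2 − 297.5) / (-225 − 0) = +0.001333
Flow direction (−∇h) has components (+0.0002985 E, -0.001333 N).
Azimuth = atan2(E, N) = atan2(+0.0002985, -0.001333) = 167.4° ≈ 167°.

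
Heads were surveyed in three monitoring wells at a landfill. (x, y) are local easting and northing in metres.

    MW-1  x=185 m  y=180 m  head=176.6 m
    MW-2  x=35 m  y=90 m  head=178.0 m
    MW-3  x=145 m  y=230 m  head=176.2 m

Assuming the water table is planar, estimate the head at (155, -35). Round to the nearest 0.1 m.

With h = a·x + b·y + c and MW-1 as origin, the differences give:
  (-150)·a + (-90)·b = +1.4
  (-40)·a + 50·b = -0.4
Eliminate b (×50 and ×(-90), subtract): -11100·a = 34.00 → a = ∂h/∂x = -0.003063
Back-substitute: b = ∂h/∂y = -0.01045.
h(155, -35) = 176.6 + (-0.003063)·(-30) + (-0.01045)·(-215) = 176.6 +0.092 +2.247 = 178.939 m.

178.9 m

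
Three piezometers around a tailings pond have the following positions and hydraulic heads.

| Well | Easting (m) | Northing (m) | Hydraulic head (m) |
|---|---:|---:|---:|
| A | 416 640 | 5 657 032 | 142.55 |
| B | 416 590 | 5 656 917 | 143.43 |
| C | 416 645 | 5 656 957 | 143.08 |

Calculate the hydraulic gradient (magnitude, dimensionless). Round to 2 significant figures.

With h = a·x + b·y + c and A as origin, the differences give:
  (-50)·a + (-115)·b = +0.88
  5·a + (-75)·b = +0.53
Eliminate b (×(-75) and ×(-115), subtract): 4325·a = -5.050 → a = ∂h/∂x = -0.001168
Back-substitute: b = ∂h/∂y = -0.007145.
|∇h| = √(-0.001168² + -0.007145²) = 0.00724

0.0072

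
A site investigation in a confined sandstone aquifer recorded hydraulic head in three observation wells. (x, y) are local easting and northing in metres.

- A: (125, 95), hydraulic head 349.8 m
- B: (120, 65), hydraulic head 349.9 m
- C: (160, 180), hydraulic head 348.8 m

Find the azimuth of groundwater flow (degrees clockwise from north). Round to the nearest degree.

094°

Taking A as reference: B−A = (-5, -30, +0.1); C−A = (35, 85, -1.0).
Solve a·Δx + b·Δy = Δh: det = (-5)·85 − 35·(-30) = 625.
∂h/∂x = [(+0.1)·85 − (-1.0)·(-30)] / 625 = -0.03440
∂h/∂y = [(-5)·(-1.0) − 35·(+0.1)] / 625 = +0.002400
Flow direction (−∇h) has components (+0.03440 E, -0.002400 N).
Azimuth = atan2(E, N) = atan2(+0.03440, -0.002400) = 94.0° ≈ 094°.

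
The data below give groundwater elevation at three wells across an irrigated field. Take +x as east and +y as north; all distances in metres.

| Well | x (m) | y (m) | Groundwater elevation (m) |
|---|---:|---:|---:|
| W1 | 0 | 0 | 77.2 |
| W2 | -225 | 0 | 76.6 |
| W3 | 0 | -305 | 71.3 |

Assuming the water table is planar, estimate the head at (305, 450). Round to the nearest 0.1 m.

∂h/∂x = (76.6 − 77.2) / (-225 − 0) = +0.002667
∂h/∂y = (71.3 − 77.2) / (-305 − 0) = +0.01934
h(305, 450) = 77.2 + (+0.002667)·(305) + (+0.01934)·(450) = 77.2 +0.813 +8.705 = 86.718 m.

86.7 m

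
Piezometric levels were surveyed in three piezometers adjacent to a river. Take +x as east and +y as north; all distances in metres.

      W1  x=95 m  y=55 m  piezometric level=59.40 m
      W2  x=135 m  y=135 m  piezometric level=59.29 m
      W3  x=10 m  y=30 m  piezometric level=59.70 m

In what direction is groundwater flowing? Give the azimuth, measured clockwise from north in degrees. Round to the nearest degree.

Differences from W1: to W2 (Δx, Δy, Δh) = (40, 80, -0.11); to W3 = (-85, -25, +0.30).
Determinant of the coordinate differences = 40·(-25) − (-85)·80 = 5800.
∂h/∂x = [(-0.11)·(-25) − (+0.30)·80] / 5800 = -0.003664
∂h/∂y = [40·(+0.30) − (-85)·(-0.11)] / 5800 = +0.0004569
Flow direction (−∇h) has components (+0.003664 E, -0.0004569 N).
Azimuth = atan2(E, N) = atan2(+0.003664, -0.0004569) = 97.1° ≈ 097°.

097°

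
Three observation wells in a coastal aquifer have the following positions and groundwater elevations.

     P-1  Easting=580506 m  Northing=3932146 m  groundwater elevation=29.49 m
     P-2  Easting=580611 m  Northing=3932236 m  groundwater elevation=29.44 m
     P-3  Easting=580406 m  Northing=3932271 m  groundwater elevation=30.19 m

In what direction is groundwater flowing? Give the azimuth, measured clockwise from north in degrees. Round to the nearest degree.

With h = a·x + b·y + c and P-1 as origin, the differences give:
  105·a + 90·b = -0.05
  (-100)·a + 125·b = +0.70
Eliminate b (×125 and ×90, subtract): 22125·a = -69.250 → a = ∂h/∂x = -0.003130
Back-substitute: b = ∂h/∂y = +0.003096.
Flow direction (−∇h) has components (+0.003130 E, -0.003096 N).
Azimuth = atan2(E, N) = atan2(+0.003130, -0.003096) = 134.7° ≈ 135°.

135°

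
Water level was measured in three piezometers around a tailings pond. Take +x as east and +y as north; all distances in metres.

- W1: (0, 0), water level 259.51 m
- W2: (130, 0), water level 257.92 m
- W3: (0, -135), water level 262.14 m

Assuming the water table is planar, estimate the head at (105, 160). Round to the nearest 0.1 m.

255.1 m

∂h/∂x = (257.92 − 259.51) / (130 − 0) = -0.01223
∂h/∂y = (262.14 − 259.51) / (-135 − 0) = -0.01948
h(105, 160) = 259.51 + (-0.01223)·(105) + (-0.01948)·(160) = 259.51 -1.284 -3.117 = 255.109 m.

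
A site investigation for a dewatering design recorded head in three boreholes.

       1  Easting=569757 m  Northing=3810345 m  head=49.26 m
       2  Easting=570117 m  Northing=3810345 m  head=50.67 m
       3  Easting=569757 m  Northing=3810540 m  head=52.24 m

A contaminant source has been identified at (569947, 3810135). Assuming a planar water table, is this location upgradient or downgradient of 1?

downgradient

∂h/∂x = (50.67 − 49.26) / (570117 − 569757) = +0.003917
∂h/∂y = (52.24 − 49.26) / (3810540 − 3810345) = +0.01528
Head at (569947, 3810135) = 49.26 + (+0.003917)·(190) + (+0.01528)·(-210) = 46.79 m.
That is lower than the 49.26 m at 1, so the point is downgradient.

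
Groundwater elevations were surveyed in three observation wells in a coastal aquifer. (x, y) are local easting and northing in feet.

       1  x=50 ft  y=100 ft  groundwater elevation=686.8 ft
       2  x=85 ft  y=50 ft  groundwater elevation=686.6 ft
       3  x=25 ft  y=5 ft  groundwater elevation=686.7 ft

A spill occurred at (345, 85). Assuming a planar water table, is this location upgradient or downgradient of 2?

downgradient

With h = a·x + b·y + c and 1 as origin, the differences give:
  35·a + (-50)·b = -0.2
  (-25)·a + (-95)·b = -0.1
Eliminate b (×(-95) and ×(-50), subtract): -4575·a = 14.00 → a = ∂h/∂x = -0.003060
Back-substitute: b = ∂h/∂y = +0.001858.
Head at (345, 85) = 686.8 + (-0.003060)·(295) + (+0.001858)·(-15) = 685.87 ft.
That is lower than the 686.6 ft at 2, so the point is downgradient.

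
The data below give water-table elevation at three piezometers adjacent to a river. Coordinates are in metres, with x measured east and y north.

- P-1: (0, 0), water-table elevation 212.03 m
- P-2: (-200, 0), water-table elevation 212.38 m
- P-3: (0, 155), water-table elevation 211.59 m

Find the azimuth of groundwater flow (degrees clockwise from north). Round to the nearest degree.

032°

∂h/∂x = (212.38 − 212.03) / (-200 − 0) = -0.001750
∂h/∂y = (211.59 − 212.03) / (155 − 0) = -0.002839
Flow direction (−∇h) has components (+0.001750 E, +0.002839 N).
Azimuth = atan2(E, N) = atan2(+0.001750, +0.002839) = 31.7° ≈ 032°.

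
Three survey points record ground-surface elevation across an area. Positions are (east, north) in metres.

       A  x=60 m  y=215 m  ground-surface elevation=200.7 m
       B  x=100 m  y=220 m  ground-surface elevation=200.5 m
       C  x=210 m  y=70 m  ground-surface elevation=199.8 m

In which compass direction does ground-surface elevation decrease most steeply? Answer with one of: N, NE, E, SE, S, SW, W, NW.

E

Taking A as reference: B−A = (40, 5, -0.2); C−A = (150, -145, -0.9).
Solve a·Δx + b·Δy = Δz: det = 40·(-145) − 150·5 = -6550.
∂z/∂x = [(-0.2)·(-145) − (-0.9)·5] / -6550 = -0.005115
∂z/∂y = [40·(-0.9) − 150·(-0.2)] / -6550 = +0.0009160
Steepest decrease is along −∇f = (+0.005115 E, -0.0009160 N) → east.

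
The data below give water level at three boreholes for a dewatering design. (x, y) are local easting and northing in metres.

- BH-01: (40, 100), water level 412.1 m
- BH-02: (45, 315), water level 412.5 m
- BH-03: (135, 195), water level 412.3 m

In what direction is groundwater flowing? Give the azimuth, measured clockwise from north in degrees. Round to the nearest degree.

Three-point gradient (reference BH-01): Δ to BH-02 = (5, 215, +0.4), Δ to BH-03 = (95, 95, +0.2).
∂h/∂x = +0.0002506, ∂h/∂y = +0.001855 (det = -19950).
Flow direction (−∇h) has components (-0.0002506 E, -0.001855 N).
Azimuth = atan2(E, N) = atan2(-0.0002506, -0.001855) = 187.7° ≈ 188°.

188°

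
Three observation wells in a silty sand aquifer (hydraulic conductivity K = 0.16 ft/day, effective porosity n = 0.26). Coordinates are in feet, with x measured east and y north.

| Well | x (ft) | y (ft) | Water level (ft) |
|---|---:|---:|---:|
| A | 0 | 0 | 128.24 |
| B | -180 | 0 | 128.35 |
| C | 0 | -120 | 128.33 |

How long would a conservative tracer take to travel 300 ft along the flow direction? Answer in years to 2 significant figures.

∂h/∂x = (128.35 − 128.24) / (-180 − 0) = -0.0006111
∂h/∂y = (128.33 − 128.24) / (-120 − 0) = -0.0007500
|∇h| = √(-0.0006111² + -0.0007500²) = 0.0009674
Seepage velocity v = K·i/n = 0.16 × 0.0009674 / 0.26 = 0.0005953 ft/day.
t = 300 / 0.0005953 = 5.039e+05 days = 1.38e+03 years.

1400 years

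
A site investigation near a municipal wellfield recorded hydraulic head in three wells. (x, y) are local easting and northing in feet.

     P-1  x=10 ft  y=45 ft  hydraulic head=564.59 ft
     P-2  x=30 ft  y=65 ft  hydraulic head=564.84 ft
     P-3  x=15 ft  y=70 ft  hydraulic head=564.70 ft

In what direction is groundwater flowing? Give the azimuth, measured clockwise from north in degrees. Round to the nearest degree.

Taking P-1 as reference: P-2−P-1 = (20, 20, +0.25); P-3−P-1 = (5, 25, +0.11).
Determinant of the coordinate differences = 20·25 − 5·20 = 400.
∂h/∂x = [(+0.25)·25 − (+0.11)·20] / 400 = +0.01012
∂h/∂y = [20·(+0.11) − 5·(+0.25)] / 400 = +0.002375
Flow direction (−∇h) has components (-0.01012 E, -0.002375 N).
Azimuth = atan2(E, N) = atan2(-0.01012, -0.002375) = 256.8° ≈ 257°.

257°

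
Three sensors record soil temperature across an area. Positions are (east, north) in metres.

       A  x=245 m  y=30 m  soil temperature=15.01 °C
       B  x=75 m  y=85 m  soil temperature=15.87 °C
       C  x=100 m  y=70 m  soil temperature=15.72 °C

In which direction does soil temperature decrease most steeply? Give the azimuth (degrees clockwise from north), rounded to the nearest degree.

Taking A as reference: B−A = (-170, 55, +0.86); C−A = (-145, 40, +0.71).
Solve a·Δx + b·Δy = ΔT: det = (-170)·40 − (-145)·55 = 1175.
∂T/∂x = [(+0.86)·40 − (+0.71)·55] / 1175 = -0.003957
∂T/∂y = [(-170)·(+0.71) − (-145)·(+0.86)] / 1175 = +0.003404
Steepest decrease is along −∇f: components (+0.003957 E, -0.003404 N).
Azimuth = atan2(+0.003957, -0.003404) = 130.7° ≈ 131°.

131°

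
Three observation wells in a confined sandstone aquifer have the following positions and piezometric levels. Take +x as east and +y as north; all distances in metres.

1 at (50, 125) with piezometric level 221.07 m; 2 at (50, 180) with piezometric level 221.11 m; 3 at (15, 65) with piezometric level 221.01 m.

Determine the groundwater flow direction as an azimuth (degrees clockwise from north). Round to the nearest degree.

Differences from 1: to 2 (Δx, Δy, Δh) = (0, 55, +0.04); to 3 = (-35, -60, -0.06).
Determinant of the coordinate differences = 0·(-60) − (-35)·55 = 1925.
∂h/∂x = [(+0.04)·(-60) − (-0.06)·55] / 1925 = +0.0004675
∂h/∂y = [0·(-0.06) − (-35)·(+0.04)] / 1925 = +0.0007273
Flow direction (−∇h) has components (-0.0004675 E, -0.0007273 N).
Azimuth = atan2(E, N) = atan2(-0.0004675, -0.0007273) = 212.7° ≈ 213°.

213°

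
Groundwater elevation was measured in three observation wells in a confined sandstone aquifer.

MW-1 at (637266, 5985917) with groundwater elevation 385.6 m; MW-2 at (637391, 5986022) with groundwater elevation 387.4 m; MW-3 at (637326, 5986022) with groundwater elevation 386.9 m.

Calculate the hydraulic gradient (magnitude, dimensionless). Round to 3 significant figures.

0.0111

Differences from MW-1: to MW-2 (Δx, Δy, Δh) = (125, 105, +1.8); to MW-3 = (60, 105, +1.3).
Solve a·Δx + b·Δy = Δh: det = 125·105 − 60·105 = 6825.
∂h/∂x = [(+1.8)·105 − (+1.3)·105] / 6825 = +0.007692
∂h/∂y = [125·(+1.3) − 60·(+1.8)] / 6825 = +0.007985
|∇h| = √(0.007692² + 0.007985²) = 0.01109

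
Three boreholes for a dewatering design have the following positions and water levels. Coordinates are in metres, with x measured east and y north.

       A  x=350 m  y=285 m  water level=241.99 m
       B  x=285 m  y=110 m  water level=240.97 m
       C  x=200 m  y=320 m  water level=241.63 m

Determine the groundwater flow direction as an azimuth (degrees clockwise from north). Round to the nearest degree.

217°

Differences from A: to B (Δx, Δy, Δh) = (-65, -175, -1.02); to C = (-150, 35, -0.36).
Solve a·Δx + b·Δy = Δh: det = (-65)·35 − (-150)·(-175) = -28525.
∂h/∂x = [(-1.02)·35 − (-0.36)·(-175)] / -28525 = +0.003460
∂h/∂y = [(-65)·(-0.36) − (-150)·(-1.02)] / -28525 = +0.004543
Flow direction (−∇h) has components (-0.003460 E, -0.004543 N).
Azimuth = atan2(E, N) = atan2(-0.003460, -0.004543) = 217.3° ≈ 217°.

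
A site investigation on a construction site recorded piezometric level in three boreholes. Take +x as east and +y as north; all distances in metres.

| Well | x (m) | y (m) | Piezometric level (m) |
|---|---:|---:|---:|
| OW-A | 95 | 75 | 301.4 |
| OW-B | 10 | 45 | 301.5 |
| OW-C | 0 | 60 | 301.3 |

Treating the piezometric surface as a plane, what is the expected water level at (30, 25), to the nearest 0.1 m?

Differences from OW-A: to OW-B (Δx, Δy, Δh) = (-85, -30, +0.1); to OW-C = (-95, -15, -0.1).
Solve a·Δx + b·Δy = Δh: det = (-85)·(-15) − (-95)·(-30) = -1575.
∂h/∂x = [(+0.1)·(-15) − (-0.1)·(-30)] / -1575 = +0.002857
∂h/∂y = [(-85)·(-0.1) − (-95)·(+0.1)] / -1575 = -0.01143
h(30, 25) = 301.4 + (+0.002857)·(-65) + (-0.01143)·(-50) = 301.4 -0.186 +0.571 = 301.786 m.

301.8 m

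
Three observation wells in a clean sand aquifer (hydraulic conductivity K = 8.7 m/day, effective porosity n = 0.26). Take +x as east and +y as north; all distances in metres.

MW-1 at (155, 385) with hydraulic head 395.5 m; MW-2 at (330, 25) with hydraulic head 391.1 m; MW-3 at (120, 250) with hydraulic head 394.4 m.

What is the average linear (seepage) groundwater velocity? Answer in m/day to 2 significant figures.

0.37 m/day

Differences from MW-1: to MW-2 (Δx, Δy, Δh) = (175, -360, -4.4); to MW-3 = (-35, -135, -1.1).
Solve a·Δx + b·Δy = Δh: det = 175·(-135) − (-35)·(-360) = -36225.
∂h/∂x = [(-4.4)·(-135) − (-1.1)·(-360)] / -36225 = -0.005466
∂h/∂y = [175·(-1.1) − (-35)·(-4.4)] / -36225 = +0.009565
|∇h| = √(-0.005466² + 0.009565²) = 0.01102
Seepage velocity v = K·i/n = 8.7 × 0.01102 / 0.26 = 0.3687 m/day.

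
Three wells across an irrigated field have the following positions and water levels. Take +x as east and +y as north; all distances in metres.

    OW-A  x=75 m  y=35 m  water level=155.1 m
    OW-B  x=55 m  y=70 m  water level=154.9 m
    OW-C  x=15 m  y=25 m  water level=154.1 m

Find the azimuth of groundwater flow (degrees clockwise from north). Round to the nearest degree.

Taking OW-A as reference: OW-B−OW-A = (-20, 35, -0.2); OW-C−OW-A = (-60, -10, -1.0).
Solve a·Δx + b·Δy = Δh: det = (-20)·(-10) − (-60)·35 = 2300.
∂h/∂x = [(-0.2)·(-10) − (-1.0)·35] / 2300 = +0.01609
∂h/∂y = [(-20)·(-1.0) − (-60)·(-0.2)] / 2300 = +0.003478
Flow direction (−∇h) has components (-0.01609 E, -0.003478 N).
Azimuth = atan2(E, N) = atan2(-0.01609, -0.003478) = 257.8° ≈ 258°.

258°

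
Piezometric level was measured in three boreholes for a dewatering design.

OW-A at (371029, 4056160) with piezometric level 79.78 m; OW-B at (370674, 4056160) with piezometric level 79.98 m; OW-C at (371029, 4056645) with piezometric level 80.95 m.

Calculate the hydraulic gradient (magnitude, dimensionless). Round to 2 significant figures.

∂h/∂x = (79.98 − 79.78) / (370674 − 371029) = -0.0005634
∂h/∂y = (80.95 − 79.78) / (4056645 − 4056160) = +0.002412
|∇h| = √(-0.0005634² + 0.002412²) = 0.002477

0.0025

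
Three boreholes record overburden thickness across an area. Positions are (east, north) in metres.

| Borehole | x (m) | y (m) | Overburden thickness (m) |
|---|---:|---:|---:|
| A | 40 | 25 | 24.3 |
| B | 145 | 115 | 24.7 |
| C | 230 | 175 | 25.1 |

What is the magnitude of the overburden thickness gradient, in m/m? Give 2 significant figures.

0.011 m/m

Differences from A: to B (Δx, Δy, Δh) = (105, 90, +0.4); to C = (190, 150, +0.8).
Determinant of the coordinate differences = 105·150 − 190·90 = -1350.
∂d/∂x = [(+0.4)·150 − (+0.8)·90] / -1350 = +0.008889
∂d/∂y = [105·(+0.8) − 190·(+0.4)] / -1350 = -0.005926
|∇f| = √(0.008889² + -0.005926²) = 0.01068 m/m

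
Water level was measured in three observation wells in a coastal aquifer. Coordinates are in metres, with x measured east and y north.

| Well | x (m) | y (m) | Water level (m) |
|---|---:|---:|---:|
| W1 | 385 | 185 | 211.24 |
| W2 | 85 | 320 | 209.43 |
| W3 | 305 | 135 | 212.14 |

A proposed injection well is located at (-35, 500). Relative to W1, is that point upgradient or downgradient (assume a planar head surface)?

downgradient

Three-point gradient (reference W1): Δ to W2 = (-300, 135, -1.81), Δ to W3 = (-80, -50, +0.90).
∂h/∂x = -0.001202, ∂h/∂y = -0.01608 (det = 25800).
Head at (-35, 500) = 211.24 + (-0.001202)·(-420) + (-0.01608)·(315) = 206.68 m.
That is lower than the 211.24 m at W1, so the point is downgradient.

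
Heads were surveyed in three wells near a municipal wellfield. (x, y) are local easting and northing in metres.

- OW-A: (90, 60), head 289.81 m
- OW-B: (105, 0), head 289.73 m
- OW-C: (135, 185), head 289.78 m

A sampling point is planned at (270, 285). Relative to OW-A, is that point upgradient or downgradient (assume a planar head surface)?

With h = a·x + b·y + c and OW-A as origin, the differences give:
  15·a + (-60)·b = -0.08
  45·a + 125·b = -0.03
Eliminate b (×125 and ×(-60), subtract): 4575·a = -11.800 → a = ∂h/∂x = -0.002579
Back-substitute: b = ∂h/∂y = +0.0006885.
Head at (270, 285) = 289.81 + (-0.002579)·(180) + (+0.0006885)·(225) = 289.50 m.
That is lower than the 289.81 m at OW-A, so the point is downgradient.

downgradient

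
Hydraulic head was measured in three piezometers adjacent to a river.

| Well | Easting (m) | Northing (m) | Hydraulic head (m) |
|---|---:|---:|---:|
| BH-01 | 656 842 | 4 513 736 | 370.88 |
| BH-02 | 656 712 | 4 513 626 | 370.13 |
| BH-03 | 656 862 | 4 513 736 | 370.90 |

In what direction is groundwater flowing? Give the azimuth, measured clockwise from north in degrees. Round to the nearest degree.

190°

With h = a·x + b·y + c and BH-01 as origin, the differences give:
  (-130)·a + (-110)·b = -0.75
  20·a + 0·b = +0.02
Eliminate b (×0 and ×(-110), subtract): 2200·a = 2.200 → a = ∂h/∂x = +0.0010000
Back-substitute: b = ∂h/∂y = +0.005636.
Flow direction (−∇h) has components (-0.0010000 E, -0.005636 N).
Azimuth = atan2(E, N) = atan2(-0.0010000, -0.005636) = 190.1° ≈ 190°.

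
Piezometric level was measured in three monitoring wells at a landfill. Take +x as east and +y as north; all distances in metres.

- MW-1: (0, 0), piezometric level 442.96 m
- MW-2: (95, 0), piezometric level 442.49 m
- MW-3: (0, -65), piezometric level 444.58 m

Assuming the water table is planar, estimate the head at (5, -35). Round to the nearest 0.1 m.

∂h/∂x = (442.49 − 442.96) / (95 − 0) = -0.004947
∂h/∂y = (444.58 − 442.96) / (-65 − 0) = -0.02492
h(5, -35) = 442.96 + (-0.004947)·(5) + (-0.02492)·(-35) = 442.96 -0.025 +0.872 = 443.808 m.

443.8 m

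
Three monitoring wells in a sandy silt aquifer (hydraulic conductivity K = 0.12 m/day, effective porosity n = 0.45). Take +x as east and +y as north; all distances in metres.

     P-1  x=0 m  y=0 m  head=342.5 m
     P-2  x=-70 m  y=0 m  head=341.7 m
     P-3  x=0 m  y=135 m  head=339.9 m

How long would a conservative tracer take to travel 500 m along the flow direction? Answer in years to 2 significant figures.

∂h/∂x = (341.7 − 342.5) / (-70 − 0) = +0.01143
∂h/∂y = (339.9 − 342.5) / (135 − 0) = -0.01926
|∇h| = √(0.01143² + -0.01926²) = 0.0224
Seepage velocity v = K·i/n = 0.12 × 0.0224 / 0.45 = 0.005973 m/day.
t = 500 / 0.005973 = 8.371e+04 days = 229 years.

230 years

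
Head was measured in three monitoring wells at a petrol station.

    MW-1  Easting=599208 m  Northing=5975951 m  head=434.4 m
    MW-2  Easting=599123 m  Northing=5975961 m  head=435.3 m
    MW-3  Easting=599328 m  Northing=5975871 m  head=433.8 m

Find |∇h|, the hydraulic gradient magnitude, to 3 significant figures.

0.0156

Differences from MW-1: to MW-2 (Δx, Δy, Δh) = (-85, 10, +0.9); to MW-3 = (120, -80, -0.6).
Determinant of the coordinate differences = (-85)·(-80) − 120·10 = 5600.
∂h/∂x = [(+0.9)·(-80) − (-0.6)·10] / 5600 = -0.01179
∂h/∂y = [(-85)·(-0.6) − 120·(+0.9)] / 5600 = -0.01018
|∇h| = √(-0.01179² + -0.01018²) = 0.01558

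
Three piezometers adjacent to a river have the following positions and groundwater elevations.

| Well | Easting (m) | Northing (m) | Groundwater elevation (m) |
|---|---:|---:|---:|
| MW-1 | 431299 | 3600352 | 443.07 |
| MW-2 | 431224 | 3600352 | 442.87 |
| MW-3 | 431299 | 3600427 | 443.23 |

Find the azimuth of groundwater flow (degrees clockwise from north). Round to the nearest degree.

231°

∂h/∂x = (442.87 − 443.07) / (431224 − 431299) = +0.002667
∂h/∂y = (443.23 − 443.07) / (3600427 − 3600352) = +0.002133
Flow direction (−∇h) has components (-0.002667 E, -0.002133 N).
Azimuth = atan2(E, N) = atan2(-0.002667, -0.002133) = 231.3° ≈ 231°.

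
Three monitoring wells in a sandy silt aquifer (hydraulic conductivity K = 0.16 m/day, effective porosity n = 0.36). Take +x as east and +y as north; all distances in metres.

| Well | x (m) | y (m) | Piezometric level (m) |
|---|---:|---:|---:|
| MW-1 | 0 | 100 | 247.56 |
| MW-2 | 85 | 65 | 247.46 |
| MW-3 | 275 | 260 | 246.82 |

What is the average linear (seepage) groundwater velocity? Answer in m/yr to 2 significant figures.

Differences from MW-1: to MW-2 (Δx, Δy, Δh) = (85, -35, -0.10); to MW-3 = (275, 160, -0.74).
Determinant of the coordinate differences = 85·160 − 275·(-35) = 23225.
∂h/∂x = [(-0.10)·160 − (-0.74)·(-35)] / 23225 = -0.001804
∂h/∂y = [85·(-0.74) − 275·(-0.10)] / 23225 = -0.001524
|∇h| = √(-0.001804² + -0.001524²) = 0.002362
Seepage velocity v = K·i/n = 0.16 × 0.002362 / 0.36 = 0.00105 m/day = 0.3835 m/yr.

0.38 m/yr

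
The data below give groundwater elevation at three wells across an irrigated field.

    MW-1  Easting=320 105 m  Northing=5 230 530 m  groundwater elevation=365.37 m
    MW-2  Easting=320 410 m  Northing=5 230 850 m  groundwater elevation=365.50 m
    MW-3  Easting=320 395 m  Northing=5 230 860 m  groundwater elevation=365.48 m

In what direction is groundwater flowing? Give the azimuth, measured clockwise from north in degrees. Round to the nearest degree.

Taking MW-1 as reference: MW-2−MW-1 = (305, 320, +0.13); MW-3−MW-1 = (290, 330, +0.11).
Solve a·Δx + b·Δy = Δh: det = 305·330 − 290·320 = 7850.
∂h/∂x = [(+0.13)·330 − (+0.11)·320] / 7850 = +0.0009809
∂h/∂y = [305·(+0.11) − 290·(+0.13)] / 7850 = -0.0005287
Flow direction (−∇h) has components (-0.0009809 E, +0.0005287 N).
Azimuth = atan2(E, N) = atan2(-0.0009809, +0.0005287) = 298.3° ≈ 298°.

298°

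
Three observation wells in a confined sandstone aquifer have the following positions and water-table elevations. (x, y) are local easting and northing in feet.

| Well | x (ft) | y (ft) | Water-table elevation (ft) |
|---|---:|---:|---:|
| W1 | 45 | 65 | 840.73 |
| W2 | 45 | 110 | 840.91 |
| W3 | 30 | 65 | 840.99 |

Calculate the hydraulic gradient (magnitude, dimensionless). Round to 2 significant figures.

0.018

With h = a·x + b·y + c and W1 as origin, the differences give:
  0·a + 45·b = +0.18
  (-15)·a + 0·b = +0.26
Eliminate b (×0 and ×45, subtract): 675·a = -11.700 → a = ∂h/∂x = -0.01733
Back-substitute: b = ∂h/∂y = +0.004000.
|∇h| = √(-0.01733² + 0.004000²) = 0.01779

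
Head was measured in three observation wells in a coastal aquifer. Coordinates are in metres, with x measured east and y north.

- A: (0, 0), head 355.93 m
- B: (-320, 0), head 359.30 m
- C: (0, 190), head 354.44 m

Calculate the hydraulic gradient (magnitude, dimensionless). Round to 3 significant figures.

∂h/∂x = (359.30 − 355.93) / (-320 − 0) = -0.01053
∂h/∂y = (354.44 − 355.93) / (190 − 0) = -0.007842
|∇h| = √(-0.01053² + -0.007842²) = 0.01313

0.0131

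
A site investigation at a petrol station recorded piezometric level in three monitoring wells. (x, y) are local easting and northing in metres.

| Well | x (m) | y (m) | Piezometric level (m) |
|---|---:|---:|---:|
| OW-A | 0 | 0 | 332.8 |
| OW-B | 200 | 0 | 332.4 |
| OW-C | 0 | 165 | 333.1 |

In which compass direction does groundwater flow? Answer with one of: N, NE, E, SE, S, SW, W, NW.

∂h/∂x = (332.4 − 332.8) / (200 − 0) = -0.002000
∂h/∂y = (333.1 − 332.8) / (165 − 0) = +0.001818
Flow = −∇h = (+0.002000 east, -0.001818 north), which points southeast.

SE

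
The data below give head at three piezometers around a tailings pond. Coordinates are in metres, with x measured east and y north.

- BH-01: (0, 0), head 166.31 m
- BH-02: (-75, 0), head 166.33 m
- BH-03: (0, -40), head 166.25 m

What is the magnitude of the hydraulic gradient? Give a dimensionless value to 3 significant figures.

0.00152

∂h/∂x = (166.33 − 166.31) / (-75 − 0) = -0.0002667
∂h/∂y = (166.25 − 166.31) / (-40 − 0) = +0.001500
|∇h| = √(-0.0002667² + 0.001500²) = 0.001524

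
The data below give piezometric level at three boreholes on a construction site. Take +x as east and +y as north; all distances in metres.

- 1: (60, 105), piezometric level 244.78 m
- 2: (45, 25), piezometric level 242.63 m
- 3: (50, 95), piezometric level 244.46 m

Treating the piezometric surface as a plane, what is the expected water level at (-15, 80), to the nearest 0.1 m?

Taking 1 as reference: 2−1 = (-15, -80, -2.15); 3−1 = (-10, -10, -0.32).
Determinant of the coordinate differences = (-15)·(-10) − (-10)·(-80) = -650.
∂h/∂x = [(-2.15)·(-10) − (-0.32)·(-80)] / -650 = +0.006308
∂h/∂y = [(-15)·(-0.32) − (-10)·(-2.15)] / -650 = +0.02569
h(-15, 80) = 244.78 + (+0.006308)·(-75) + (+0.02569)·(-25) = 244.78 -0.473 -0.642 = 243.665 m.

243.7 m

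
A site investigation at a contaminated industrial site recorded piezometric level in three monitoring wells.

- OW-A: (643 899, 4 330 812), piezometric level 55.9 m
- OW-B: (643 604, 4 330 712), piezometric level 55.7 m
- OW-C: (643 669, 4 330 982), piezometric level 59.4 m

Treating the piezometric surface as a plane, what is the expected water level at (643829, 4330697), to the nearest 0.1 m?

54.5 m

Differences from OW-A: to OW-B (Δx, Δy, Δh) = (-295, -100, -0.2); to OW-C = (-230, 170, +3.5).
Determinant of the coordinate differences = (-295)·170 − (-230)·(-100) = -73150.
∂h/∂x = [(-0.2)·170 − (+3.5)·(-100)] / -73150 = -0.004320
∂h/∂y = [(-295)·(+3.5) − (-230)·(-0.2)] / -73150 = +0.01474
h(643829, 4330697) = 55.9 + (-0.004320)·(-70) + (+0.01474)·(-115) = 55.9 +0.302 -1.696 = 54.507 m.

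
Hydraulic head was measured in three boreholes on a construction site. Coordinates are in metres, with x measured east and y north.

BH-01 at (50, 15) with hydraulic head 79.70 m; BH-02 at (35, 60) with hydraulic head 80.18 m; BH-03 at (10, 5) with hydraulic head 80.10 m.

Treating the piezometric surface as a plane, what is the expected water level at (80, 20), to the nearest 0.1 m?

79.4 m

Taking BH-01 as reference: BH-02−BH-01 = (-15, 45, +0.48); BH-03−BH-01 = (-40, -10, +0.40).
Solve a·Δx + b·Δy = Δh: det = (-15)·(-10) − (-40)·45 = 1950.
∂h/∂x = [(+0.48)·(-10) − (+0.40)·45] / 1950 = -0.01169
∂h/∂y = [(-15)·(+0.40) − (-40)·(+0.48)] / 1950 = +0.006769
h(80, 20) = 79.70 + (-0.01169)·(30) + (+0.006769)·(5) = 79.70 -0.351 +0.034 = 79.383 m.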